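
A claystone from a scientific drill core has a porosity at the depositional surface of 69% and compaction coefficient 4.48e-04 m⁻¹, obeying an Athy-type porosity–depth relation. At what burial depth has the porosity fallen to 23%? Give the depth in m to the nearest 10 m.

Working in km (1 km = 1000 m; c in km⁻¹ = c in m⁻¹ × 1000):
Invert Athy's law: d = ln(φ₀/φ) / c
d = ln(0.69/0.23) / 0.448 = ln(3) / 0.448 = 1.0986 / 0.448 = 2.452 km

2450 m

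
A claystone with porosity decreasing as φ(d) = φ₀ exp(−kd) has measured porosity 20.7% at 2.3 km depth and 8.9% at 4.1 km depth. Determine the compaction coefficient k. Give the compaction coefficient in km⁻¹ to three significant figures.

0.469 km⁻¹

Athy: φ(d) = φ₀ e^(−kd) ⇒ φ₁/φ₂ = e^{k(d₂−d₁)} ⇒ k = ln(φ₁/φ₂)/(d₂−d₁)
k = ln(0.207/0.089) / (4.1 − 2.3) = ln(2.326) / 1.8 = 0.8441 / 1.8 = 0.4689 km⁻¹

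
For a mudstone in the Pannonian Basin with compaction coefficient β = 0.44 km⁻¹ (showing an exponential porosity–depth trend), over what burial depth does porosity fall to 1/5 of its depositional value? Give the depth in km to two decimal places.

3.66 km

phi/phi₀ = 1/5 ⇒ exp(−β·Z) = 1/5 ⇒ Z = ln(5) / β
Z = 1.6094 / 0.44 = 3.658 km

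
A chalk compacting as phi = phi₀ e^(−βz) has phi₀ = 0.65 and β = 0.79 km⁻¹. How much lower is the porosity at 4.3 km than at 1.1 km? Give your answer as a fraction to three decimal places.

phi(1.1) = 0.65·e^(−0.79×1.1) = 0.2726
phi(4.3) = 0.65·e^(−0.79×4.3) = 0.0218
Δphi = 0.2726 − 0.0218 = 0.2508

0.251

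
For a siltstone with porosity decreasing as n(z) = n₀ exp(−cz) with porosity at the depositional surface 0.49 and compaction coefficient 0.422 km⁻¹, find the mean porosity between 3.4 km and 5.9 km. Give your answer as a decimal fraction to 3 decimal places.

0.072

⟨n⟩ = (1/(z₂−z₁)) ∫ n₀ e^(−cz) dz = n₀·(e^(−c·z₁) − e^(−c·z₂)) / (c·(z₂−z₁))
e^(−0.422×3.4) = 0.2382; e^(−0.422×5.9) = 0.0829
⟨n⟩ = 0.49 × (0.2382 − 0.0829) / (0.422 × 2.5) = 0.49 × 0.1471 = 0.0721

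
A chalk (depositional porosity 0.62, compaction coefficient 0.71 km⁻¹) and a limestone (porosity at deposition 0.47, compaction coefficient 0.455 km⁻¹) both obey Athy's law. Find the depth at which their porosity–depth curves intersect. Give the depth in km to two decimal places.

1.09 km

Set phi₀ₐ e^(−cₐz) = phi₀ᵦ e^(−cᵦz) ⇒ ln(phi₀ₐ/phi₀ᵦ) = (cₐ − cᵦ)·z
z = ln(0.62/0.47) / (0.71 − 0.455) = 0.2770 / 0.255 = 1.086 km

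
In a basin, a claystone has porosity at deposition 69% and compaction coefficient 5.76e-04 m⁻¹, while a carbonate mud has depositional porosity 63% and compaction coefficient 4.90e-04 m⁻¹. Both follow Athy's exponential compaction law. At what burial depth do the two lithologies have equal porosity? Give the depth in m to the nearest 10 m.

Working in km (1 km = 1000 m; β in km⁻¹ = β in m⁻¹ × 1000):
Set phi₀ₐ e^(−βₐd) = phi₀ᵦ e^(−βᵦd) ⇒ ln(phi₀ₐ/phi₀ᵦ) = (βₐ − βᵦ)·d
d = ln(0.69/0.63) / (0.576 − 0.49) = 0.0910 / 0.086 = 1.058 km

1060 m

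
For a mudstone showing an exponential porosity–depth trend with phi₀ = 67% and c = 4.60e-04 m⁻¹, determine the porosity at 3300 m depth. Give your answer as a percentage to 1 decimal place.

Working in km (1 km = 1000 m; c in km⁻¹ = c in m⁻¹ × 1000):
phi = phi₀·exp(−c·d) = 0.67 × exp(−0.46 × 3.3) = 0.67 × exp(−1.518)
  = 0.67 × 0.2191 = 0.1468

14.7%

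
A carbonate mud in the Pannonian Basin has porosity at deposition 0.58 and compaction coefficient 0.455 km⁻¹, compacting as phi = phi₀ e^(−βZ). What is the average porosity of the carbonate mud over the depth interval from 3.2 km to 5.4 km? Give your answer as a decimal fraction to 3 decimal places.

0.085

⟨phi⟩ = (1/(Z₂−Z₁)) ∫ phi₀ e^(−βZ) dZ = phi₀·(e^(−β·Z₁) − e^(−β·Z₂)) / (β·(Z₂−Z₁))
e^(−0.455×3.2) = 0.2332; e^(−0.455×5.4) = 0.0857
⟨phi⟩ = 0.58 × (0.2332 − 0.0857) / (0.455 × 2.2) = 0.58 × 0.1473 = 0.0855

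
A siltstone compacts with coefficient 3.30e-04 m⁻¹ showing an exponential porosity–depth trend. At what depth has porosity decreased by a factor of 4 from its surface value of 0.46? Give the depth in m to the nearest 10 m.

Working in km (1 km = 1000 m; c in km⁻¹ = c in m⁻¹ × 1000):
phi/phi₀ = 1/4 ⇒ exp(−c·d) = 1/4 ⇒ d = ln(4) / c
d = 1.3863 / 0.33 = 4.201 km

4200 m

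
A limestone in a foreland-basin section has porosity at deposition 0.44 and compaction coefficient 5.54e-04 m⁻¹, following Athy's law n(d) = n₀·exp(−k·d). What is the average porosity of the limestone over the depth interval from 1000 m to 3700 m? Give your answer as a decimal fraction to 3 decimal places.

0.131

Working in km (1 km = 1000 m; k in km⁻¹ = k in m⁻¹ × 1000):
⟨n⟩ = (1/(d₂−d₁)) ∫ n₀ e^(−kd) dd = n₀·(e^(−k·d₁) − e^(−k·d₂)) / (k·(d₂−d₁))
e^(−0.554×1) = 0.5746; e^(−0.554×3.7) = 0.1288
⟨n⟩ = 0.44 × (0.5746 − 0.1288) / (0.554 × 2.7) = 0.44 × 0.2981 = 0.1312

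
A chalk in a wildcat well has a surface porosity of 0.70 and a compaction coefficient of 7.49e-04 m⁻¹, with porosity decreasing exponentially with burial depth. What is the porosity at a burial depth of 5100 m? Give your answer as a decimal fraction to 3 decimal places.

Working in km (1 km = 1000 m; β in km⁻¹ = β in m⁻¹ × 1000):
φ = φ₀·exp(−β·z) = 0.7 × exp(−0.749 × 5.1) = 0.7 × exp(−3.82)
  = 0.7 × 0.0219 = 0.0154

0.015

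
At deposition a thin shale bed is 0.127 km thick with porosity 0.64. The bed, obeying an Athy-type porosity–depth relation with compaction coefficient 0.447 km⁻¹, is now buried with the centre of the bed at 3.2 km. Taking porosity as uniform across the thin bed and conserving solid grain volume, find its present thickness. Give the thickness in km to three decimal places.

Porosity at 3.2 km: n = 0.64·exp(−0.447×3.2) = 0.1531
Solid-volume conservation: h(1−n) = h₀(1−n₀) ⇒ h = h₀·(1−n₀)/(1−n)
h = 0.127 × (1 − 0.64)/(1 − 0.1531) = 0.127 × 0.4251 = 0.0540 km

0.054 km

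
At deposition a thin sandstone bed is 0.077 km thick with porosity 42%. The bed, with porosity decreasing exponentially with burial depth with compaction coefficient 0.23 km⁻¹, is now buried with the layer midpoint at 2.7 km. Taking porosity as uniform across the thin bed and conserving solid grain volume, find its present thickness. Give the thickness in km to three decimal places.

Porosity at 2.7 km: phi = 0.42·exp(−0.23×2.7) = 0.2257
Solid-volume conservation: h(1−phi) = h₀(1−phi₀) ⇒ h = h₀·(1−phi₀)/(1−phi)
h = 0.077 × (1 − 0.42)/(1 − 0.2257) = 0.077 × 0.7491 = 0.0577 km

0.058 km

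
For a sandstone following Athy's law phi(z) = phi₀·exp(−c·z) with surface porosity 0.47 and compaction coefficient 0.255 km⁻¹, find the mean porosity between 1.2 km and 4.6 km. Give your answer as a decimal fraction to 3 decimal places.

0.231

⟨phi⟩ = (1/(z₂−z₁)) ∫ phi₀ e^(−cz) dz = phi₀·(e^(−c·z₁) − e^(−c·z₂)) / (c·(z₂−z₁))
e^(−0.255×1.2) = 0.7364; e^(−0.255×4.6) = 0.3094
⟨phi⟩ = 0.47 × (0.7364 − 0.3094) / (0.255 × 3.4) = 0.47 × 0.4924 = 0.2314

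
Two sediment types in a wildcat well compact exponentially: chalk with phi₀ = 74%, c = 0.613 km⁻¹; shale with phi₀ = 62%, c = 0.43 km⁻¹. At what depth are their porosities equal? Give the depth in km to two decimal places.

Set phi₀ₐ e^(−cₐz) = phi₀ᵦ e^(−cᵦz) ⇒ ln(phi₀ₐ/phi₀ᵦ) = (cₐ − cᵦ)·z
z = ln(0.74/0.62) / (0.613 − 0.43) = 0.1769 / 0.183 = 0.967 km

0.97 km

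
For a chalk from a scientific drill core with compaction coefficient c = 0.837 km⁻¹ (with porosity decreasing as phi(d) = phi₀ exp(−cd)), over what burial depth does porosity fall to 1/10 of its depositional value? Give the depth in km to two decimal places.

phi/phi₀ = 1/10 ⇒ exp(−c·d) = 1/10 ⇒ d = ln(10) / c
d = 2.3026 / 0.837 = 2.751 km

2.75 km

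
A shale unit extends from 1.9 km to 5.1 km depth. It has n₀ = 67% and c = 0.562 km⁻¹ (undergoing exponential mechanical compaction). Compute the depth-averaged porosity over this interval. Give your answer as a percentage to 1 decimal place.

10.7%

⟨n⟩ = (1/(z₂−z₁)) ∫ n₀ e^(−cz) dz = n₀·(e^(−c·z₁) − e^(−c·z₂)) / (c·(z₂−z₁))
e^(−0.562×1.9) = 0.3438; e^(−0.562×5.1) = 0.0569
⟨n⟩ = 0.67 × (0.3438 − 0.0569) / (0.562 × 3.2) = 0.67 × 0.1595 = 0.1069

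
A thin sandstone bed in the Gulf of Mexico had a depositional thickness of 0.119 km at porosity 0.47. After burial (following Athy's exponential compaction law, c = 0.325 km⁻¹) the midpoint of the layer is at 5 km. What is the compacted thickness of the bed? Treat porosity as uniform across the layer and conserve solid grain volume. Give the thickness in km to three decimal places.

Porosity at 5 km: phi = 0.47·exp(−0.325×5) = 0.0925
Solid-volume conservation: h(1−phi) = h₀(1−phi₀) ⇒ h = h₀·(1−phi₀)/(1−phi)
h = 0.119 × (1 − 0.47)/(1 − 0.0925) = 0.119 × 0.5841 = 0.0695 km

0.070 km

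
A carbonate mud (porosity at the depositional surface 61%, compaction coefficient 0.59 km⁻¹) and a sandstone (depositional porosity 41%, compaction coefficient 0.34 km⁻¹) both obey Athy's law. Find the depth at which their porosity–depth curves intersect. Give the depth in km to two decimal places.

Set φ₀ₐ e^(−cₐZ) = φ₀ᵦ e^(−cᵦZ) ⇒ ln(φ₀ₐ/φ₀ᵦ) = (cₐ − cᵦ)·Z
Z = ln(0.61/0.41) / (0.59 − 0.34) = 0.3973 / 0.25 = 1.589 km

1.59 km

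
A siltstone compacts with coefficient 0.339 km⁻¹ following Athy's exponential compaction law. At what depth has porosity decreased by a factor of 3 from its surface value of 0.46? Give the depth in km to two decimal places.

n/n₀ = 1/3 ⇒ exp(−c·Z) = 1/3 ⇒ Z = ln(3) / c
Z = 1.0986 / 0.339 = 3.241 km

3.24 km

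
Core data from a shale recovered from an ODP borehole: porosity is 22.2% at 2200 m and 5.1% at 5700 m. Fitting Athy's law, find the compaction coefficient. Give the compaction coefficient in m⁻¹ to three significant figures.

0.000420 m⁻¹

Working in km (1 km = 1000 m; c in km⁻¹ = c in m⁻¹ × 1000):
Athy: n(Z) = n₀ e^(−cZ) ⇒ n₁/n₂ = e^{c(Z₂−Z₁)} ⇒ c = ln(n₁/n₂)/(Z₂−Z₁)
c = ln(0.222/0.051) / (5.7 − 2.2) = ln(4.353) / 3.5 = 1.4709 / 3.5 = 0.4202 km⁻¹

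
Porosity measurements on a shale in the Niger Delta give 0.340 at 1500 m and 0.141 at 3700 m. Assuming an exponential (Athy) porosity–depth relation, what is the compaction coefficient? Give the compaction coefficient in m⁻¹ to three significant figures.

Working in km (1 km = 1000 m; c in km⁻¹ = c in m⁻¹ × 1000):
Athy: phi(z) = phi₀ e^(−cz) ⇒ phi₁/phi₂ = e^{c(z₂−z₁)} ⇒ c = ln(phi₁/phi₂)/(z₂−z₁)
c = ln(0.34/0.141) / (3.7 − 1.5) = ln(2.411) / 2.2 = 0.8802 / 2.2 = 0.4001 km⁻¹

0.000400 m⁻¹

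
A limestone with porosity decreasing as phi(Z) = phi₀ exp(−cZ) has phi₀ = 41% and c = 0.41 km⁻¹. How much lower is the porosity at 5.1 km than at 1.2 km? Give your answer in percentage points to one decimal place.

20.0 percentage points

phi(1.2) = 0.41·e^(−0.41×1.2) = 0.2507
phi(5.1) = 0.41·e^(−0.41×5.1) = 0.0507
Δphi = 0.2507 − 0.0507 = 0.2000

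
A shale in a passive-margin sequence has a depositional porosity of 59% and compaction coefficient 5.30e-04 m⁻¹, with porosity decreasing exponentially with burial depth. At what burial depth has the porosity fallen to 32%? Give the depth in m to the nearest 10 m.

1150 m

Working in km (1 km = 1000 m; k in km⁻¹ = k in m⁻¹ × 1000):
Invert Athy's law: Z = ln(n₀/n) / k
Z = ln(0.59/0.32) / 0.53 = ln(1.844) / 0.53 = 0.6118 / 0.53 = 1.154 km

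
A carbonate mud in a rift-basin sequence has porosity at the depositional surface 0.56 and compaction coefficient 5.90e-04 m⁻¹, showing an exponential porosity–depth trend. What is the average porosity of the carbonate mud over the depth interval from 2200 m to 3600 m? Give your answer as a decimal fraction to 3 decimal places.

0.104

Working in km (1 km = 1000 m; c in km⁻¹ = c in m⁻¹ × 1000):
⟨n⟩ = (1/(z₂−z₁)) ∫ n₀ e^(−cz) dz = n₀·(e^(−c·z₁) − e^(−c·z₂)) / (c·(z₂−z₁))
e^(−0.59×2.2) = 0.2731; e^(−0.59×3.6) = 0.1196
⟨n⟩ = 0.56 × (0.2731 − 0.1196) / (0.59 × 1.4) = 0.56 × 0.1859 = 0.1041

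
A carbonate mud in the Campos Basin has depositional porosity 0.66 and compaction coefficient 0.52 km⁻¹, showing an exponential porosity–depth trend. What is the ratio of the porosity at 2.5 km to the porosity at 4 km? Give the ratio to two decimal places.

n(z₁)/n(z₂) = e^(−c·z₁)/e^(−c·z₂) = e^{c(z₂−z₁)}
= exp(0.52 × 1.5) = exp(0.78) = 2.1815

2.18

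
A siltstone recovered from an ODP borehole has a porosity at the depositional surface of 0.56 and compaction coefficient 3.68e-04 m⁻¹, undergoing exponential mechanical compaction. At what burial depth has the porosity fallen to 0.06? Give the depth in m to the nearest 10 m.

Working in km (1 km = 1000 m; c in km⁻¹ = c in m⁻¹ × 1000):
Invert Athy's law: z = ln(n₀/n) / c
z = ln(0.56/0.06) / 0.368 = ln(9.333) / 0.368 = 2.2336 / 0.368 = 6.070 km

6070 m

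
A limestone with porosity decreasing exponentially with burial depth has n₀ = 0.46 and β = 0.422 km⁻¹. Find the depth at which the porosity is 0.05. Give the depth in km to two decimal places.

5.26 km

Invert Athy's law: d = ln(n₀/n) / β
d = ln(0.46/0.05) / 0.422 = ln(9.2) / 0.422 = 2.2192 / 0.422 = 5.259 km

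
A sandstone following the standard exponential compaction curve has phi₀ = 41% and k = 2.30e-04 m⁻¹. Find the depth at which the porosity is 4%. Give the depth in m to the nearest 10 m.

Working in km (1 km = 1000 m; k in km⁻¹ = k in m⁻¹ × 1000):
Invert Athy's law: d = ln(phi₀/phi) / k
d = ln(0.41/0.04) / 0.23 = ln(10.25) / 0.23 = 2.3273 / 0.23 = 10.119 km

10120 m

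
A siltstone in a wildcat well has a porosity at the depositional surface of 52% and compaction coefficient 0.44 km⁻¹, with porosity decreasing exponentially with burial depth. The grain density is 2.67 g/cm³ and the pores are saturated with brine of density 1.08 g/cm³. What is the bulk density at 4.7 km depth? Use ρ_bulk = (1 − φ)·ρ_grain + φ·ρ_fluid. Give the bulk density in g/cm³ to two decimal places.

Porosity at depth: φ = 0.52·exp(−0.44×4.7) = 0.52×0.1264 = 0.0657
Bulk density: ρ_b = (1−φ)ρ_g + φ·ρ_f = 0.9343×2.67 + 0.0657×1.08
       = 2.494 + 0.071 = 2.565 g/cm³

2.57 g/cm³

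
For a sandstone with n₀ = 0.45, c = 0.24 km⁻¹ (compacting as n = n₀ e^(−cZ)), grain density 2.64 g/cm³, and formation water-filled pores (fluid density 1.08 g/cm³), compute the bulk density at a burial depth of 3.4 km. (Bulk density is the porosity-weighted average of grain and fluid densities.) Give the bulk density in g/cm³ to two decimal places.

Porosity at depth: n = 0.45·exp(−0.24×3.4) = 0.45×0.4422 = 0.1990
Bulk density: ρ_b = (1−n)ρ_g + n·ρ_f = 0.8010×2.64 + 0.1990×1.08
       = 2.115 + 0.215 = 2.330 g/cm³

2.33 g/cm³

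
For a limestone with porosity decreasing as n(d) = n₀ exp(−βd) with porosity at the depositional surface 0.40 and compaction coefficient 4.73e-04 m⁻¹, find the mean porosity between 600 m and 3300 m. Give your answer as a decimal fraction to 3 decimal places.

0.170

Working in km (1 km = 1000 m; β in km⁻¹ = β in m⁻¹ × 1000):
⟨n⟩ = (1/(d₂−d₁)) ∫ n₀ e^(−βd) dd = n₀·(e^(−β·d₁) − e^(−β·d₂)) / (β·(d₂−d₁))
e^(−0.473×0.6) = 0.7529; e^(−0.473×3.3) = 0.2099
⟨n⟩ = 0.4 × (0.7529 − 0.2099) / (0.473 × 2.7) = 0.4 × 0.4252 = 0.1701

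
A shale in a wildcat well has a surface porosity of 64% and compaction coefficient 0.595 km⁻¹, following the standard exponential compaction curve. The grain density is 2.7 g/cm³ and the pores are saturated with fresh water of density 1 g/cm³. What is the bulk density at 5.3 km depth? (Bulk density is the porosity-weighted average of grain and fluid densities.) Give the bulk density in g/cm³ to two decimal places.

2.65 g/cm³

Porosity at depth: phi = 0.64·exp(−0.595×5.3) = 0.64×0.0427 = 0.0273
Bulk density: ρ_b = (1−phi)ρ_g + phi·ρ_f = 0.9727×2.7 + 0.0273×1
       = 2.626 + 0.027 = 2.654 g/cm³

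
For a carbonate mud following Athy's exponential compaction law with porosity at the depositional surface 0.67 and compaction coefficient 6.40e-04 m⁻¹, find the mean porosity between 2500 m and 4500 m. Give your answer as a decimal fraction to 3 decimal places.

0.076

Working in km (1 km = 1000 m; c in km⁻¹ = c in m⁻¹ × 1000):
⟨n⟩ = (1/(Z₂−Z₁)) ∫ n₀ e^(−cZ) dZ = n₀·(e^(−c·Z₁) − e^(−c·Z₂)) / (c·(Z₂−Z₁))
e^(−0.64×2.5) = 0.2019; e^(−0.64×4.5) = 0.0561
⟨n⟩ = 0.67 × (0.2019 − 0.0561) / (0.64 × 2) = 0.67 × 0.1139 = 0.0763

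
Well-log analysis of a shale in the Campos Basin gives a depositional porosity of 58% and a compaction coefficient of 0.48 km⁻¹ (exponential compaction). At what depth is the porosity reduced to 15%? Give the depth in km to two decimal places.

2.82 km

Invert Athy's law: z = ln(n₀/n) / β
z = ln(0.58/0.15) / 0.48 = ln(3.867) / 0.48 = 1.3524 / 0.48 = 2.817 km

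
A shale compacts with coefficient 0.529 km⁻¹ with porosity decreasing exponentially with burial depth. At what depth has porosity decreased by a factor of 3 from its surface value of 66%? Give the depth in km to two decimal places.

φ/φ₀ = 1/3 ⇒ exp(−β·z) = 1/3 ⇒ z = ln(3) / β
z = 1.0986 / 0.529 = 2.077 km

2.08 km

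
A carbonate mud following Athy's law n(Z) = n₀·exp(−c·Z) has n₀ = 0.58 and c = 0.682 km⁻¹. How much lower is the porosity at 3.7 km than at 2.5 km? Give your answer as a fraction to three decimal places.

n(2.5) = 0.58·e^(−0.682×2.5) = 0.1054
n(3.7) = 0.58·e^(−0.682×3.7) = 0.0465
Δn = 0.1054 − 0.0465 = 0.0589

0.059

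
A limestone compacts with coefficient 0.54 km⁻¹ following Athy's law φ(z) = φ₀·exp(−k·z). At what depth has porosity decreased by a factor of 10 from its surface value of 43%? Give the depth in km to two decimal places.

φ/φ₀ = 1/10 ⇒ exp(−k·z) = 1/10 ⇒ z = ln(10) / k
z = 2.3026 / 0.54 = 4.264 km

4.26 km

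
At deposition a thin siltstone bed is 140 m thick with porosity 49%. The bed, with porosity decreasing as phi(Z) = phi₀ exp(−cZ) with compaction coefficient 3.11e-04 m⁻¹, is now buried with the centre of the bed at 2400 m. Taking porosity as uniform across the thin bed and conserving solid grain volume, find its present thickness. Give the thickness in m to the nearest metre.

93 m

Working in km (1 km = 1000 m; c in km⁻¹ = c in m⁻¹ × 1000):
Porosity at 2.4 km: phi = 0.49·exp(−0.311×2.4) = 0.2323
Solid-volume conservation: h(1−phi) = h₀(1−phi₀) ⇒ h = h₀·(1−phi₀)/(1−phi)
h = 0.14 × (1 − 0.49)/(1 − 0.2323) = 0.14 × 0.6643 = 0.0930 km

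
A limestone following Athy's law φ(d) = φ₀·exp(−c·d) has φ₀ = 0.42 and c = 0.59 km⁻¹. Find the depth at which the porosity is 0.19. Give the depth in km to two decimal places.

1.34 km

Invert Athy's law: d = ln(φ₀/φ) / c
d = ln(0.42/0.19) / 0.59 = ln(2.211) / 0.59 = 0.7932 / 0.59 = 1.344 km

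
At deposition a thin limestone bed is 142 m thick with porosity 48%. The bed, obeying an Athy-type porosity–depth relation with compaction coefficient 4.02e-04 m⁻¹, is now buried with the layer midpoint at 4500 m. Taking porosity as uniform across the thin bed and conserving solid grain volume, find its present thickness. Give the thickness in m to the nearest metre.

80 m

Working in km (1 km = 1000 m; k in km⁻¹ = k in m⁻¹ × 1000):
Porosity at 4.5 km: φ = 0.48·exp(−0.402×4.5) = 0.0786
Solid-volume conservation: h(1−φ) = h₀(1−φ₀) ⇒ h = h₀·(1−φ₀)/(1−φ)
h = 0.142 × (1 − 0.48)/(1 − 0.0786) = 0.142 × 0.5644 = 0.0801 km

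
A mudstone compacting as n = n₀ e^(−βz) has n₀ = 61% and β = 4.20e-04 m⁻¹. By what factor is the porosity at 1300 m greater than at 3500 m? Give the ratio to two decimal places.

Working in km (1 km = 1000 m; β in km⁻¹ = β in m⁻¹ × 1000):
n(z₁)/n(z₂) = e^(−β·z₁)/e^(−β·z₂) = e^{β(z₂−z₁)}
= exp(0.42 × 2.2) = exp(0.924) = 2.5193

2.52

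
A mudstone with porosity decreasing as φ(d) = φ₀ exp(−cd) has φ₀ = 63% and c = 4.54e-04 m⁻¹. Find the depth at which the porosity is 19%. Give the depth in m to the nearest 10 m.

Working in km (1 km = 1000 m; c in km⁻¹ = c in m⁻¹ × 1000):
Invert Athy's law: d = ln(φ₀/φ) / c
d = ln(0.63/0.19) / 0.454 = ln(3.316) / 0.454 = 1.1987 / 0.454 = 2.640 km

2640 m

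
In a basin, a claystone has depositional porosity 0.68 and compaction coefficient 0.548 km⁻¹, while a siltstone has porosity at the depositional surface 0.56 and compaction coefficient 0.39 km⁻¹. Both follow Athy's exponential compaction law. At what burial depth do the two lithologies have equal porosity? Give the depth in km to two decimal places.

Set φ₀ₐ e^(−kₐZ) = φ₀ᵦ e^(−kᵦZ) ⇒ ln(φ₀ₐ/φ₀ᵦ) = (kₐ − kᵦ)·Z
Z = ln(0.68/0.56) / (0.548 − 0.39) = 0.1942 / 0.158 = 1.229 km

1.23 km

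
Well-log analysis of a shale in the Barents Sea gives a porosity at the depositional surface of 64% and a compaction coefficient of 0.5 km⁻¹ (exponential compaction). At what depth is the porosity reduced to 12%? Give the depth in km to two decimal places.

3.35 km

Invert Athy's law: z = ln(n₀/n) / c
z = ln(0.64/0.12) / 0.5 = ln(5.333) / 0.5 = 1.6740 / 0.5 = 3.348 km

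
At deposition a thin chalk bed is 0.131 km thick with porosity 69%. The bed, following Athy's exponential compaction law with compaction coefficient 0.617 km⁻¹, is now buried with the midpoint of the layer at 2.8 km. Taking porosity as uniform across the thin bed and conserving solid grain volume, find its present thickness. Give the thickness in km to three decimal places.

0.046 km

Porosity at 2.8 km: φ = 0.69·exp(−0.617×2.8) = 0.1226
Solid-volume conservation: h(1−φ) = h₀(1−φ₀) ⇒ h = h₀·(1−φ₀)/(1−φ)
h = 0.131 × (1 − 0.69)/(1 − 0.1226) = 0.131 × 0.3533 = 0.0463 km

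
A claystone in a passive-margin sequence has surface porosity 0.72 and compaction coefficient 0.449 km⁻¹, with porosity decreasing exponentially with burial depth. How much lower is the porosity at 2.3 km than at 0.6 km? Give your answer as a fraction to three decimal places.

0.294

n(0.6) = 0.72·e^(−0.449×0.6) = 0.5500
n(2.3) = 0.72·e^(−0.449×2.3) = 0.2564
Δn = 0.5500 − 0.2564 = 0.2936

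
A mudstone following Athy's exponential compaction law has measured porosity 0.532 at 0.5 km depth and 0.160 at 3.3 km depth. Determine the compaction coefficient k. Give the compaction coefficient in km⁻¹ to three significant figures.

Athy: φ(Z) = φ₀ e^(−kZ) ⇒ φ₁/φ₂ = e^{k(Z₂−Z₁)} ⇒ k = ln(φ₁/φ₂)/(Z₂−Z₁)
k = ln(0.532/0.16) / (3.3 − 0.5) = ln(3.325) / 2.8 = 1.2015 / 2.8 = 0.4291 km⁻¹

0.429 km⁻¹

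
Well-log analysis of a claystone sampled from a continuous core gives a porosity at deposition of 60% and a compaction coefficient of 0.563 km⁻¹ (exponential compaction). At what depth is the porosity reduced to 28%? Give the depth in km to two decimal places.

Invert Athy's law: z = ln(φ₀/φ) / β
z = ln(0.6/0.28) / 0.563 = ln(2.143) / 0.563 = 0.7621 / 0.563 = 1.354 km

1.35 km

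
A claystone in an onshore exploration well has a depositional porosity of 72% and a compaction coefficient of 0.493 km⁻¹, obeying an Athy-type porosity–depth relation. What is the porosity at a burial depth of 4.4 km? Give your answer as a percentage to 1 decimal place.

8.2%

φ = φ₀·exp(−β·d) = 0.72 × exp(−0.493 × 4.4) = 0.72 × exp(−2.169)
  = 0.72 × 0.1143 = 0.0823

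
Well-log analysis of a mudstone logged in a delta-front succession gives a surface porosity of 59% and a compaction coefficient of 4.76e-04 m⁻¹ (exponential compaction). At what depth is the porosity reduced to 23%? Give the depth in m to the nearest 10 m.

1980 m

Working in km (1 km = 1000 m; c in km⁻¹ = c in m⁻¹ × 1000):
Invert Athy's law: d = ln(φ₀/φ) / c
d = ln(0.59/0.23) / 0.476 = ln(2.565) / 0.476 = 0.9420 / 0.476 = 1.979 km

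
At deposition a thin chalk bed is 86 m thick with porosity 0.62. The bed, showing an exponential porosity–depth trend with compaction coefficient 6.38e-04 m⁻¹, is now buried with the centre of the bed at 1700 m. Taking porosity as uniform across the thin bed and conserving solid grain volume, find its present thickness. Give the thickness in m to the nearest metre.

Working in km (1 km = 1000 m; k in km⁻¹ = k in m⁻¹ × 1000):
Porosity at 1.7 km: n = 0.62·exp(−0.638×1.7) = 0.2096
Solid-volume conservation: h(1−n) = h₀(1−n₀) ⇒ h = h₀·(1−n₀)/(1−n)
h = 0.086 × (1 − 0.62)/(1 − 0.2096) = 0.086 × 0.4808 = 0.0413 km

41 m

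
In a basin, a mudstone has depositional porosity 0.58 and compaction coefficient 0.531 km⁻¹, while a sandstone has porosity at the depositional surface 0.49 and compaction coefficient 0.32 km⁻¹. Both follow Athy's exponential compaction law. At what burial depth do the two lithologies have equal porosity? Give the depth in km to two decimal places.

Set phi₀ₐ e^(−cₐd) = phi₀ᵦ e^(−cᵦd) ⇒ ln(phi₀ₐ/phi₀ᵦ) = (cₐ − cᵦ)·d
d = ln(0.58/0.49) / (0.531 − 0.32) = 0.1686 / 0.211 = 0.799 km

0.80 km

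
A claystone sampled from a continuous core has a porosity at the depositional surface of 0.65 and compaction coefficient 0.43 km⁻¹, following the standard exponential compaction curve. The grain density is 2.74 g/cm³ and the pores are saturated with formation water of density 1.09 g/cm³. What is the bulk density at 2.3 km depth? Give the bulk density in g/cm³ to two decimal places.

Porosity at depth: n = 0.65·exp(−0.43×2.3) = 0.65×0.3719 = 0.2418
Bulk density: ρ_b = (1−n)ρ_g + n·ρ_f = 0.7582×2.74 + 0.2418×1.09
       = 2.078 + 0.264 = 2.341 g/cm³

2.34 g/cm³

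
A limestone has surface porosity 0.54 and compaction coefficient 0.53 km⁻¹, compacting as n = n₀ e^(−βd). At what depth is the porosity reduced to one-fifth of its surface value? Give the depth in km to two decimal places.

n/n₀ = 1/5 ⇒ exp(−β·d) = 1/5 ⇒ d = ln(5) / β
d = 1.6094 / 0.53 = 3.037 km

3.04 km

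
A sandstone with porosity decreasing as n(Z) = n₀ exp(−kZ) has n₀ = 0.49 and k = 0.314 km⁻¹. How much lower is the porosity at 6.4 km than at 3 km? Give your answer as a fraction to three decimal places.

0.125

n(3) = 0.49·e^(−0.314×3) = 0.1910
n(6.4) = 0.49·e^(−0.314×6.4) = 0.0657
Δn = 0.1910 − 0.0657 = 0.1253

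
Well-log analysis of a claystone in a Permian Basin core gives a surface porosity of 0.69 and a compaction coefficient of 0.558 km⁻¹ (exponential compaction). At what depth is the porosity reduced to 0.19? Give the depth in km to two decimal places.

Invert Athy's law: Z = ln(n₀/n) / k
Z = ln(0.69/0.19) / 0.558 = ln(3.632) / 0.558 = 1.2897 / 0.558 = 2.311 km

2.31 km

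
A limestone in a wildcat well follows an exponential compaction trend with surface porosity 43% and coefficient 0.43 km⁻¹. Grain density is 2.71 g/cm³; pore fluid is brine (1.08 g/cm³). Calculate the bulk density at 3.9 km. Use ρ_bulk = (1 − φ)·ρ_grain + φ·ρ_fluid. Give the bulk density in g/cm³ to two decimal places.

Porosity at depth: phi = 0.43·exp(−0.43×3.9) = 0.43×0.1869 = 0.0804
Bulk density: ρ_b = (1−phi)ρ_g + phi·ρ_f = 0.9196×2.71 + 0.0804×1.08
       = 2.492 + 0.087 = 2.579 g/cm³

2.58 g/cm³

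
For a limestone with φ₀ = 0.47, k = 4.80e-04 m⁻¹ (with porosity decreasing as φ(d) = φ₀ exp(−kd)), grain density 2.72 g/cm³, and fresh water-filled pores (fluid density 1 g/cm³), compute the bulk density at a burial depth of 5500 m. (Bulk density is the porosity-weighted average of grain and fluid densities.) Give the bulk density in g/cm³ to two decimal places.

2.66 g/cm³

Working in km (1 km = 1000 m; k in km⁻¹ = k in m⁻¹ × 1000):
Porosity at depth: φ = 0.47·exp(−0.48×5.5) = 0.47×0.0714 = 0.0335
Bulk density: ρ_b = (1−φ)ρ_g + φ·ρ_f = 0.9665×2.72 + 0.0335×1
       = 2.629 + 0.034 = 2.662 g/cm³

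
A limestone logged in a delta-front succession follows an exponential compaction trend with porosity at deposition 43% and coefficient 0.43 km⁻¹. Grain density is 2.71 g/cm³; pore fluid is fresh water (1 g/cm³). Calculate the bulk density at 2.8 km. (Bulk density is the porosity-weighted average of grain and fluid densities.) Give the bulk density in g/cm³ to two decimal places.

Porosity at depth: phi = 0.43·exp(−0.43×2.8) = 0.43×0.3000 = 0.1290
Bulk density: ρ_b = (1−phi)ρ_g + phi·ρ_f = 0.8710×2.71 + 0.1290×1
       = 2.360 + 0.129 = 2.489 g/cm³

2.49 g/cm³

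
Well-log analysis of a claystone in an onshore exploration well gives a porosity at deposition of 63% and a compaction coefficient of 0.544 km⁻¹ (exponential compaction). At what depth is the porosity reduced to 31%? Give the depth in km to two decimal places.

Invert Athy's law: z = ln(n₀/n) / c
z = ln(0.63/0.31) / 0.544 = ln(2.032) / 0.544 = 0.7091 / 0.544 = 1.304 km

1.30 km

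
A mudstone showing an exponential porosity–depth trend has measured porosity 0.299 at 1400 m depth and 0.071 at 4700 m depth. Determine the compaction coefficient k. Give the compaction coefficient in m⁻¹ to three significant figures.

0.000436 m⁻¹

Working in km (1 km = 1000 m; k in km⁻¹ = k in m⁻¹ × 1000):
Athy: φ(z) = φ₀ e^(−kz) ⇒ φ₁/φ₂ = e^{k(z₂−z₁)} ⇒ k = ln(φ₁/φ₂)/(z₂−z₁)
k = ln(0.299/0.071) / (4.7 − 1.4) = ln(4.211) / 3.3 = 1.4378 / 3.3 = 0.4357 km⁻¹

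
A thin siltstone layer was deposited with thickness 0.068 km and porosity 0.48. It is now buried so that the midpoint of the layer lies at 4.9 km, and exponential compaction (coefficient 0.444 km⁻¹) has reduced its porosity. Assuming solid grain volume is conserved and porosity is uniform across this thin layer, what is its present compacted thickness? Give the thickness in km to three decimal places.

0.037 km

Porosity at 4.9 km: phi = 0.48·exp(−0.444×4.9) = 0.0545
Solid-volume conservation: h(1−phi) = h₀(1−phi₀) ⇒ h = h₀·(1−phi₀)/(1−phi)
h = 0.068 × (1 − 0.48)/(1 − 0.0545) = 0.068 × 0.5500 = 0.0374 km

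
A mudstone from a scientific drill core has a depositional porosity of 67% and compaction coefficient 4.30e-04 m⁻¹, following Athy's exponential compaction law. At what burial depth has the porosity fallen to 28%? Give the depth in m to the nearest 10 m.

Working in km (1 km = 1000 m; β in km⁻¹ = β in m⁻¹ × 1000):
Invert Athy's law: d = ln(n₀/n) / β
d = ln(0.67/0.28) / 0.43 = ln(2.393) / 0.43 = 0.8725 / 0.43 = 2.029 km

2030 m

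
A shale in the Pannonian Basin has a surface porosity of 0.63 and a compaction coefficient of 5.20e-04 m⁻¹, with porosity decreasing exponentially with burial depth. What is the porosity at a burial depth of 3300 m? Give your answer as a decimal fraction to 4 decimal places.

Working in km (1 km = 1000 m; c in km⁻¹ = c in m⁻¹ × 1000):
φ = φ₀·exp(−c·Z) = 0.63 × exp(−0.52 × 3.3) = 0.63 × exp(−1.716)
  = 0.63 × 0.1798 = 0.1133

0.1133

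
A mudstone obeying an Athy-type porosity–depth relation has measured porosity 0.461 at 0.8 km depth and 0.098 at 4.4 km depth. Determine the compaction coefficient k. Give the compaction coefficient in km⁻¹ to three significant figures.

Athy: phi(d) = phi₀ e^(−kd) ⇒ phi₁/phi₂ = e^{k(d₂−d₁)} ⇒ k = ln(phi₁/phi₂)/(d₂−d₁)
k = ln(0.461/0.098) / (4.4 − 0.8) = ln(4.704) / 3.6 = 1.5484 / 3.6 = 0.4301 km⁻¹

0.430 km⁻¹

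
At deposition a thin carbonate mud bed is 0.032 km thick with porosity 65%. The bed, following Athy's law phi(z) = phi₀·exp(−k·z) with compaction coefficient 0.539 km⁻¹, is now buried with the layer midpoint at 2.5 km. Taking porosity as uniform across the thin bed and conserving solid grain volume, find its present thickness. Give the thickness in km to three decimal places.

0.013 km

Porosity at 2.5 km: phi = 0.65·exp(−0.539×2.5) = 0.1689
Solid-volume conservation: h(1−phi) = h₀(1−phi₀) ⇒ h = h₀·(1−phi₀)/(1−phi)
h = 0.032 × (1 − 0.65)/(1 − 0.1689) = 0.032 × 0.4211 = 0.0135 km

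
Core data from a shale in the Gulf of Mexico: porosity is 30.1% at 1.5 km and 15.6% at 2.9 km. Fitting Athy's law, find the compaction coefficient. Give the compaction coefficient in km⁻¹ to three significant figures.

Athy: phi(Z) = phi₀ e^(−cZ) ⇒ phi₁/phi₂ = e^{c(Z₂−Z₁)} ⇒ c = ln(phi₁/phi₂)/(Z₂−Z₁)
c = ln(0.301/0.156) / (2.9 − 1.5) = ln(1.929) / 1.4 = 0.6573 / 1.4 = 0.4695 km⁻¹

0.469 km⁻¹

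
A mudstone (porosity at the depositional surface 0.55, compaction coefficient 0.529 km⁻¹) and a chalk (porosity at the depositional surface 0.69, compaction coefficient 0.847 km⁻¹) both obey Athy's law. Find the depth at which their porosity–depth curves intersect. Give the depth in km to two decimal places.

0.71 km

Set phi₀ₐ e^(−cₐZ) = phi₀ᵦ e^(−cᵦZ) ⇒ ln(phi₀ₐ/phi₀ᵦ) = (cₐ − cᵦ)·Z
Z = ln(0.55/0.69) / (0.529 − 0.847) = -0.2268 / -0.318 = 0.713 km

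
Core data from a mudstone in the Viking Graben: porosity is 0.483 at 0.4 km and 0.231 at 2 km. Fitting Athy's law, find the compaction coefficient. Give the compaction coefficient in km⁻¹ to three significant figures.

Athy: n(d) = n₀ e^(−kd) ⇒ n₁/n₂ = e^{k(d₂−d₁)} ⇒ k = ln(n₁/n₂)/(d₂−d₁)
k = ln(0.483/0.231) / (2 − 0.4) = ln(2.091) / 1.6 = 0.7376 / 1.6 = 0.461 km⁻¹

0.461 km⁻¹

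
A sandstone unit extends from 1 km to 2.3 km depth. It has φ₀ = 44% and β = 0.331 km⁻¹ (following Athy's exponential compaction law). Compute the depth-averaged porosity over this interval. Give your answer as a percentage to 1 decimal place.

⟨φ⟩ = (1/(d₂−d₁)) ∫ φ₀ e^(−βd) dd = φ₀·(e^(−β·d₁) − e^(−β·d₂)) / (β·(d₂−d₁))
e^(−0.331×1) = 0.7182; e^(−0.331×2.3) = 0.4671
⟨φ⟩ = 0.44 × (0.7182 − 0.4671) / (0.331 × 1.3) = 0.44 × 0.5837 = 0.2568

25.7%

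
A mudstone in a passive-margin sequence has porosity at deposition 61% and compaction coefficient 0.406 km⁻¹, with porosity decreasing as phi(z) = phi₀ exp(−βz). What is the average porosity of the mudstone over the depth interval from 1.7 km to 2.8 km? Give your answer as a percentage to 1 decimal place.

24.7%

⟨phi⟩ = (1/(z₂−z₁)) ∫ phi₀ e^(−βz) dz = phi₀·(e^(−β·z₁) − e^(−β·z₂)) / (β·(z₂−z₁))
e^(−0.406×1.7) = 0.5015; e^(−0.406×2.8) = 0.3208
⟨phi⟩ = 0.61 × (0.5015 − 0.3208) / (0.406 × 1.1) = 0.61 × 0.4045 = 0.2467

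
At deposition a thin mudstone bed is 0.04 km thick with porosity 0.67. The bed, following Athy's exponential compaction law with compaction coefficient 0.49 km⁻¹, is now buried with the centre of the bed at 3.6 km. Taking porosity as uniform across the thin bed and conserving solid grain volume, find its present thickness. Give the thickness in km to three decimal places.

Porosity at 3.6 km: phi = 0.67·exp(−0.49×3.6) = 0.1148
Solid-volume conservation: h(1−phi) = h₀(1−phi₀) ⇒ h = h₀·(1−phi₀)/(1−phi)
h = 0.04 × (1 − 0.67)/(1 − 0.1148) = 0.04 × 0.3728 = 0.0149 km

0.015 km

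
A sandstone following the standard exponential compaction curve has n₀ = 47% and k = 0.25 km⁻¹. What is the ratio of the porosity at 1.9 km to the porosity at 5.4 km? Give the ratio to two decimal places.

2.40

n(Z₁)/n(Z₂) = e^(−k·Z₁)/e^(−k·Z₂) = e^{k(Z₂−Z₁)}
= exp(0.25 × 3.5) = exp(0.875) = 2.3989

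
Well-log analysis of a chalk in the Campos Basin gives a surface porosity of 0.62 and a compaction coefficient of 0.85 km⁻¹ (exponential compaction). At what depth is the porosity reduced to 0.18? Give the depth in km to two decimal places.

1.46 km

Invert Athy's law: z = ln(n₀/n) / c
z = ln(0.62/0.18) / 0.85 = ln(3.444) / 0.85 = 1.2368 / 0.85 = 1.455 km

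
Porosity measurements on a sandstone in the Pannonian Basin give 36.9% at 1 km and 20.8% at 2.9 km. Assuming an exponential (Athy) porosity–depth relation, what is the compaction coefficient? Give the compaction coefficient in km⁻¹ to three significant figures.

0.302 km⁻¹

Athy: φ(z) = φ₀ e^(−βz) ⇒ φ₁/φ₂ = e^{β(z₂−z₁)} ⇒ β = ln(φ₁/φ₂)/(z₂−z₁)
β = ln(0.369/0.208) / (2.9 − 1) = ln(1.774) / 1.9 = 0.5733 / 1.9 = 0.3017 km⁻¹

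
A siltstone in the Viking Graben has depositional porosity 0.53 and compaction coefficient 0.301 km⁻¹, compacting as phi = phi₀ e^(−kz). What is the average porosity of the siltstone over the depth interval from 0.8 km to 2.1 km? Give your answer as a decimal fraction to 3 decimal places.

⟨phi⟩ = (1/(z₂−z₁)) ∫ phi₀ e^(−kz) dz = phi₀·(e^(−k·z₁) − e^(−k·z₂)) / (k·(z₂−z₁))
e^(−0.301×0.8) = 0.7860; e^(−0.301×2.1) = 0.5315
⟨phi⟩ = 0.53 × (0.7860 − 0.5315) / (0.301 × 1.3) = 0.53 × 0.6505 = 0.3447

0.345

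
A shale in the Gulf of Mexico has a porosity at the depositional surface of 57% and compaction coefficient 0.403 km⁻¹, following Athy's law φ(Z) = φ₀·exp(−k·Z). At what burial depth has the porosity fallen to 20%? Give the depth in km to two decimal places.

2.60 km

Invert Athy's law: Z = ln(φ₀/φ) / k
Z = ln(0.57/0.2) / 0.403 = ln(2.85) / 0.403 = 1.0473 / 0.403 = 2.599 km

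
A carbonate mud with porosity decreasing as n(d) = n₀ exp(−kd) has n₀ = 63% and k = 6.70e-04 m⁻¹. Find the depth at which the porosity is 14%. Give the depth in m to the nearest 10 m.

Working in km (1 km = 1000 m; k in km⁻¹ = k in m⁻¹ × 1000):
Invert Athy's law: d = ln(n₀/n) / k
d = ln(0.63/0.14) / 0.67 = ln(4.5) / 0.67 = 1.5041 / 0.67 = 2.245 km

2240 m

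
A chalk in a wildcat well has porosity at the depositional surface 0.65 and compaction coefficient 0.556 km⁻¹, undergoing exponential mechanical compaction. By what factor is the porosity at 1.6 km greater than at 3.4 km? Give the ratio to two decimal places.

2.72

phi(z₁)/phi(z₂) = e^(−k·z₁)/e^(−k·z₂) = e^{k(z₂−z₁)}
= exp(0.556 × 1.8) = exp(1.001) = 2.7205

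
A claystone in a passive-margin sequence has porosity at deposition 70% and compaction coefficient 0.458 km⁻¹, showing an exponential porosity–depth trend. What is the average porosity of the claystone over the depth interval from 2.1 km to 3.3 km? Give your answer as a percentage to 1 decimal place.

20.6%

⟨phi⟩ = (1/(d₂−d₁)) ∫ phi₀ e^(−βd) dd = phi₀·(e^(−β·d₁) − e^(−β·d₂)) / (β·(d₂−d₁))
e^(−0.458×2.1) = 0.3822; e^(−0.458×3.3) = 0.2206
⟨phi⟩ = 0.7 × (0.3822 − 0.2206) / (0.458 × 1.2) = 0.7 × 0.2940 = 0.2058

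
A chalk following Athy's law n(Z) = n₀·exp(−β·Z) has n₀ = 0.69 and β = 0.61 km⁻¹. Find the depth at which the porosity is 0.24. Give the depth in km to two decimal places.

Invert Athy's law: Z = ln(n₀/n) / β
Z = ln(0.69/0.24) / 0.61 = ln(2.875) / 0.61 = 1.0561 / 0.61 = 1.731 km

1.73 km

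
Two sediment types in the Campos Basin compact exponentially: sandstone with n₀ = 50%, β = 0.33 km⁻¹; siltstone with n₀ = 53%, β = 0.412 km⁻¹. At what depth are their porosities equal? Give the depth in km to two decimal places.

Set n₀ₐ e^(−βₐZ) = n₀ᵦ e^(−βᵦZ) ⇒ ln(n₀ₐ/n₀ᵦ) = (βₐ − βᵦ)·Z
Z = ln(0.5/0.53) / (0.33 − 0.412) = -0.0583 / -0.082 = 0.711 km

0.71 km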